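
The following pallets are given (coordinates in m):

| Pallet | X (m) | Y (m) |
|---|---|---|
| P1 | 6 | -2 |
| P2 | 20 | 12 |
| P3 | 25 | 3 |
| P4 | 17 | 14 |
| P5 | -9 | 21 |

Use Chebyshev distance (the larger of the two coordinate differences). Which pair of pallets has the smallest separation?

P2 and P4

Pairwise distances:
P1–P2: 14 m
P1–P3: 19 m
P1–P4: 16 m
P1–P5: 23 m
P2–P3: 9 m
P2–P4: 3 m
P2–P5: 29 m
P3–P4: 11 m
P3–P5: 34 m
P4–P5: 26 m
Closest pair: P2–P4 at 3 m.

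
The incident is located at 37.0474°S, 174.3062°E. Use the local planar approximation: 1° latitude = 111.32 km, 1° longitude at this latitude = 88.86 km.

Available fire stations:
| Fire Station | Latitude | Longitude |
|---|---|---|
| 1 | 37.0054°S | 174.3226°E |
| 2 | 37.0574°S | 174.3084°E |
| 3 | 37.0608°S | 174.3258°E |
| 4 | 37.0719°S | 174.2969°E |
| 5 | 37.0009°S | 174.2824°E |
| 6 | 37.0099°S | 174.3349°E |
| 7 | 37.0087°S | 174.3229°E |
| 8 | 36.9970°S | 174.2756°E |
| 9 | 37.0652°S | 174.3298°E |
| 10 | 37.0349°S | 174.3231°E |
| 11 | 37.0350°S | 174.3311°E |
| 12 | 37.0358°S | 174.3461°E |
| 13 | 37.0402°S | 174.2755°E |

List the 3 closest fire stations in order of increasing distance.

2, 10, 3

Distances from 37.0474°S, 174.3062°E:
1: √((0.0420·111.32)² + (0.0164·88.86)²) = √(21.859739 + 2.123735) = 4.8973 km
2: √((-0.0100·111.32)² + (0.0022·88.86)²) = √(1.239214 + 0.038217) = 1.1302 km
3: √((-0.0134·111.32)² + (0.0196·88.86)²) = √(2.225133 + 3.033366) = 2.2931 km
4: √((-0.0245·111.32)² + (-0.0093·88.86)²) = √(7.438383 + 0.682934) = 2.8498 km
5: √((0.0465·111.32)² + (-0.0238·88.86)²) = √(26.794910 + 4.472667) = 5.5917 km
6: √((0.0375·111.32)² + (0.0287·88.86)²) = √(17.426450 + 6.503938) = 4.8919 km
7: √((0.0387·111.32)² + (0.0167·88.86)²) = √(18.559588 + 2.202143) = 4.5565 km
8: √((0.0504·111.32)² + (-0.0306·88.86)²) = √(31.478024 + 7.393592) = 6.2347 km
9: √((-0.0178·111.32)² + (0.0236·88.86)²) = √(3.926326 + 4.397812) = 2.8852 km
10: √((0.0125·111.32)² + (0.0169·88.86)²) = √(1.936272 + 2.255205) = 2.0473 km
11: √((0.0124·111.32)² + (0.0249·88.86)²) = √(1.905416 + 4.895661) = 2.6079 km
12: √((0.0116·111.32)² + (0.0399·88.86)²) = √(1.667487 + 12.570670) = 3.7733 km
13: √((0.0072·111.32)² + (-0.0307·88.86)²) = √(0.642409 + 7.441995) = 2.8433 km
Sorted: 2 (1.1302 km) < 10 (2.0473 km) < 3 (2.2931 km) < 11 (2.6079 km) < 13 (2.8433 km) < …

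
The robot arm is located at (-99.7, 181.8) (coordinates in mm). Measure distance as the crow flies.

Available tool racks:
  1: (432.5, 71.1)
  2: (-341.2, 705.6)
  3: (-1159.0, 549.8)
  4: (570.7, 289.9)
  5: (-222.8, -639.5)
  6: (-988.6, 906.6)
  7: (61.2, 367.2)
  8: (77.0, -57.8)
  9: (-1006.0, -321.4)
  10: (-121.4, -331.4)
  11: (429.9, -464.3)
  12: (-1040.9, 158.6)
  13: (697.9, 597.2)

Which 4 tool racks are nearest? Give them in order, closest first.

Distances from (-99.7, 181.8):
1: 543.6 mm
2: 576.8 mm
3: 1121.4 mm
4: 679.1 mm
5: 830.5 mm
6: 1146.9 mm
7: 245.5 mm
8: 297.7 mm
9: 1036.6 mm
10: 513.7 mm
11: 835.4 mm
12: 941.5 mm
13: 899.3 mm
Sorted: 7 (245.5 mm) < 8 (297.7 mm) < 10 (513.7 mm) < 1 (543.6 mm) < 2 (576.8 mm) < 4 (679.1 mm) < …

7, 8, 10, 1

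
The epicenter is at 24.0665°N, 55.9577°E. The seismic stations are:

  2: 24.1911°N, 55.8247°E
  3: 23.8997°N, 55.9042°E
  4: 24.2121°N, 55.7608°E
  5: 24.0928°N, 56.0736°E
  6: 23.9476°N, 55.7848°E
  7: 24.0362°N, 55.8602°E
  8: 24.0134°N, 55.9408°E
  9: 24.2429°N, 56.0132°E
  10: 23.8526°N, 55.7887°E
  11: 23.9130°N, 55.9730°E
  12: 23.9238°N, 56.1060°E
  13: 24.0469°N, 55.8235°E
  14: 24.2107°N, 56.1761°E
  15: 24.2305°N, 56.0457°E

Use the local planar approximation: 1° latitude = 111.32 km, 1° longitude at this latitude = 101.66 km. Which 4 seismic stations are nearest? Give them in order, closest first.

8, 7, 5, 13

Distances from 24.0665°N, 55.9577°E:
2: 19.3701 km
3: 19.3483 km
4: 25.7562 km
5: 12.1407 km
6: 22.0032 km
7: 10.4700 km
8: 6.1557 km
9: 20.4313 km
10: 29.3624 km
11: 17.1583 km
12: 21.9006 km
13: 13.8161 km
14: 27.3976 km
15: 20.3306 km
Sorted: 8 (6.1557 km) < 7 (10.4700 km) < 5 (12.1407 km) < 13 (13.8161 km) < 11 (17.1583 km) < 3 (19.3483 km) < …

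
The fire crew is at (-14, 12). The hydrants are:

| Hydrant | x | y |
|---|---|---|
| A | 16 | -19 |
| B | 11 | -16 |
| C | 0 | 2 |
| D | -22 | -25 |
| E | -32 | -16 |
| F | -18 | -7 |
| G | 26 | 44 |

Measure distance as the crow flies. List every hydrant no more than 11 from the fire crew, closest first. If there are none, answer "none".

none

Distances from (-14, 12):
A: 43.1
B: 37.5
C: 17.2
D: 37.9
E: 33.3
F: 19.4
G: 51.2
Threshold 11: none within range.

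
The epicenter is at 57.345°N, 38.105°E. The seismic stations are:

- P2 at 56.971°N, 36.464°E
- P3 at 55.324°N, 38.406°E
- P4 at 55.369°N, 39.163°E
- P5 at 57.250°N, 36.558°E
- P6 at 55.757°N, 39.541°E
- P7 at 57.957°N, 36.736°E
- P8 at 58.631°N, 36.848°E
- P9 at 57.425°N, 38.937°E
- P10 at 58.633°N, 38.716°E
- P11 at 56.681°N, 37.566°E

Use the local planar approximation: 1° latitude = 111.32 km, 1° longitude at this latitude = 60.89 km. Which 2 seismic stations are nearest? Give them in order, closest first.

P9, P11

Distances from 57.345°N, 38.105°E:
P2: √((-0.374·111.32)² + (-1.641·60.89)²) = √(1733.36331 + 9984.10432) = 108.247 km
P3: √((-2.021·111.32)² + (0.301·60.89)²) = √(50614.97450 + 335.91155) = 225.723 km
P4: √((-1.976·111.32)² + (1.058·60.89)²) = √(48386.06180 + 4150.14512) = 229.208 km
P5: √((-0.095·111.32)² + (-1.547·60.89)²) = √(111.83909 + 8873.04278) = 94.789 km
P6: √((-1.588·111.32)² + (1.436·60.89)²) = √(31249.81074 + 7645.41084) = 197.219 km
P7: √((0.612·111.32)² + (-1.369·60.89)²) = √(4641.40258 + 6948.62452) = 107.657 km
P8: √((1.286·111.32)² + (-1.257·60.89)²) = √(20494.07553 + 5858.17719) = 162.334 km
P9: √((0.080·111.32)² + (0.832·60.89)²) = √(79.30971 + 2566.48423) = 51.437 km
P10: √((1.288·111.32)² + (0.611·60.89)²) = √(20557.87028 + 1384.12199) = 148.128 km
P11: √((-0.664·111.32)² + (-0.539·60.89)²) = √(5463.64602 + 1077.13336) = 80.875 km
Sorted: P9 (51.437 km) < P11 (80.875 km) < P5 (94.789 km) < P7 (107.657 km) < …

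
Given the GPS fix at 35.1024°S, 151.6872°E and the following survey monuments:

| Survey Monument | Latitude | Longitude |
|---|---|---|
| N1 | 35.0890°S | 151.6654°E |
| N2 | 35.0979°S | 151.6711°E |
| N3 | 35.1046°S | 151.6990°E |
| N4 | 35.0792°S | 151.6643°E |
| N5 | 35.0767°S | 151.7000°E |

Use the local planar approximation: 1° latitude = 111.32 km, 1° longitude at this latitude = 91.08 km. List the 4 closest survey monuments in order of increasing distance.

N3, N2, N1, N5

Distances from 35.1024°S, 151.6872°E:
N1: √((0.0134·111.32)² + (-0.0218·91.08)²) = √(2.225133 + 3.942385) = 2.4834 km
N2: √((0.0045·111.32)² + (-0.0161·91.08)²) = √(0.250941 + 2.150294) = 1.5496 km
N3: √((-0.0022·111.32)² + (0.0118·91.08)²) = √(0.059978 + 1.155075) = 1.1023 km
N4: √((0.0232·111.32)² + (-0.0229·91.08)²) = √(6.669947 + 4.350278) = 3.3197 km
N5: √((0.0257·111.32)² + (0.0128·91.08)²) = √(8.184886 + 1.359146) = 3.0893 km
Sorted: N3 (1.1023 km) < N2 (1.5496 km) < N1 (2.4834 km) < N5 (3.0893 km) < N4 (3.3197 km)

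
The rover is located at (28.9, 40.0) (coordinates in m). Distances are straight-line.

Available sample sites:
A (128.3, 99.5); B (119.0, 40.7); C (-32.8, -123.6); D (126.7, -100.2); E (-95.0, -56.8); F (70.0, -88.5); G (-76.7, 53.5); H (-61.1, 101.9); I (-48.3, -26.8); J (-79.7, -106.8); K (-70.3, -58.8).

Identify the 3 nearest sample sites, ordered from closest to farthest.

B, I, G

Distances from (28.9, 40.0):
A: 115.8 m
B: 90.1 m
C: 174.8 m
D: 170.9 m
E: 157.2 m
F: 134.9 m
G: 106.5 m
H: 109.2 m
I: 102.1 m
J: 182.6 m
K: 140.0 m
Sorted: B (90.1 m) < I (102.1 m) < G (106.5 m) < H (109.2 m) < A (115.8 m) < …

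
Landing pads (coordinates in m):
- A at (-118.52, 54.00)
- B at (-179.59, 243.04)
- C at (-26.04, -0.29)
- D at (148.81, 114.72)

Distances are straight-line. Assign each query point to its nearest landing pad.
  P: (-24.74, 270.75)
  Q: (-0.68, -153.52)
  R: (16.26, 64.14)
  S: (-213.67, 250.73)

P→B; Q→C; R→C; S→B

P at (-24.74, 270.75):
  A: 236.17 m
  B: 157.31 m
  C: 271.04 m
  D: 233.38 m
  → nearest: B (157.31 m)
Q at (-0.68, -153.52):
  A: 238.64 m
  B: 435.05 m
  C: 155.31 m
  D: 307.08 m
  → nearest: C (155.31 m)
R at (16.26, 64.14):
  A: 135.16 m
  B: 265.26 m
  C: 77.07 m
  D: 141.87 m
  → nearest: C (77.07 m)
S at (-213.67, 250.73):
  A: 218.53 m
  B: 34.94 m
  C: 313.39 m
  D: 387.16 m
  → nearest: B (34.94 m)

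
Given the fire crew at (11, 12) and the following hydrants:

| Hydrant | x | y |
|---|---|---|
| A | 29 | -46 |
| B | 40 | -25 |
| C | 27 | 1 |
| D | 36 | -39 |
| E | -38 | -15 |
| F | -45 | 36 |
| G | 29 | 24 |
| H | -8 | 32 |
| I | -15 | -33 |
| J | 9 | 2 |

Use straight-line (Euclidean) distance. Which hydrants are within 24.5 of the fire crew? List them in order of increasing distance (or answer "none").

Distances from (11, 12):
A: √((18)² + (-58)²) = √(324.000 + 3364.000) = 60.7
B: √((29)² + (-37)²) = √(841.000 + 1369.000) = 47.0
C: √((16)² + (-11)²) = √(256.000 + 121.000) = 19.4
D: √((25)² + (-51)²) = √(625.000 + 2601.000) = 56.8
E: √((-49)² + (-27)²) = √(2401.000 + 729.000) = 55.9
F: √((-56)² + (24)²) = √(3136.000 + 576.000) = 60.9
G: √((18)² + (12)²) = √(324.000 + 144.000) = 21.6
H: √((-19)² + (20)²) = √(361.000 + 400.000) = 27.6
I: √((-26)² + (-45)²) = √(676.000 + 2025.000) = 52.0
J: √((-2)² + (-10)²) = √(4.000 + 100.000) = 10.2
Threshold 24.5: J (10.2), C (19.4), G (21.6) are within range.

J, C, G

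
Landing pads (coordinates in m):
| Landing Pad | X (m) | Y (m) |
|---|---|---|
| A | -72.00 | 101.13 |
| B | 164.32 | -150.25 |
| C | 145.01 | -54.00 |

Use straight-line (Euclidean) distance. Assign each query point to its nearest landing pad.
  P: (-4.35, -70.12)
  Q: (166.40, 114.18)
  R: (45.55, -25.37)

P at (-4.35, -70.12):
  A: 184.13 m
  B: 186.74 m
  C: 150.23 m
  → nearest: C (150.23 m)
Q at (166.40, 114.18):
  A: 238.76 m
  B: 264.44 m
  C: 169.53 m
  → nearest: C (169.53 m)
R at (45.55, -25.37):
  A: 172.69 m
  B: 172.34 m
  C: 103.50 m
  → nearest: C (103.50 m)

P→C; Q→C; R→C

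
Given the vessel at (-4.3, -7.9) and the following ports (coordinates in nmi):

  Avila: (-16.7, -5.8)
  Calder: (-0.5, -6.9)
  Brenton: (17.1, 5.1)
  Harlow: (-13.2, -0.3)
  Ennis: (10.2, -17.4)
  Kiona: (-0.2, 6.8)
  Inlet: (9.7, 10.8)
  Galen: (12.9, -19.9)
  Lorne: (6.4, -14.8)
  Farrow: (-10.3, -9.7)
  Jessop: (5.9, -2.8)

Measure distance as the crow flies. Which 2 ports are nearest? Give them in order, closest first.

Calder, Farrow

Distances from (-4.3, -7.9):
Avila: 12.6 nmi
Calder: 3.9 nmi
Brenton: 25.0 nmi
Harlow: 11.7 nmi
Ennis: 17.3 nmi
Kiona: 15.3 nmi
Inlet: 23.4 nmi
Galen: 21.0 nmi
Lorne: 12.7 nmi
Farrow: 6.3 nmi
Jessop: 11.4 nmi
Sorted: Calder (3.9 nmi) < Farrow (6.3 nmi) < Jessop (11.4 nmi) < Harlow (11.7 nmi) < …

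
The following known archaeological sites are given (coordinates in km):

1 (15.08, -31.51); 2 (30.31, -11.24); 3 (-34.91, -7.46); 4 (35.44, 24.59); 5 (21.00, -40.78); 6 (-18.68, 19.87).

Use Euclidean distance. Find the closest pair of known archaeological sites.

Pairwise distances:
1–2: 25.35 km
1–3: 55.47 km
1–4: 59.68 km
1–5: 11.00 km
1–6: 61.48 km
2–3: 65.33 km
2–4: 36.20 km
2–5: 30.97 km
2–6: 58.03 km
3–4: 77.31 km
3–5: 65.09 km
3–6: 31.79 km
4–5: 66.95 km
4–6: 54.33 km
5–6: 72.48 km
Closest pair: 1–5 at 11.00 km.

1 and 5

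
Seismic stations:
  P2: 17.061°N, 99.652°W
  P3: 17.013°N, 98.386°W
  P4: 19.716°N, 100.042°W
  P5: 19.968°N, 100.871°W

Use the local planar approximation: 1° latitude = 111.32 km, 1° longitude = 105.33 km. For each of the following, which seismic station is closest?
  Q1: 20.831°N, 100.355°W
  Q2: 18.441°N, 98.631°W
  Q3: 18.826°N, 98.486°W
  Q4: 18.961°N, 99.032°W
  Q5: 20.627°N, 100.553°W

Q1 at 20.831°N, 100.355°W:
  P2: 426.159 km
  P3: 472.921 km
  P4: 128.426 km
  P5: 110.378 km
  → nearest: P5 (110.378 km)
Q2 at 18.441°N, 98.631°W:
  P2: 187.523 km
  P3: 161.046 km
  P4: 205.507 km
  P5: 290.796 km
  → nearest: P3 (161.046 km)
Q3 at 18.826°N, 98.486°W:
  P2: 231.706 km
  P3: 202.098 km
  P4: 191.512 km
  P5: 281.547 km
  → nearest: P4 (191.512 km)
Q4 at 18.961°N, 99.032°W:
  P2: 221.360 km
  P3: 227.276 km
  P4: 135.577 km
  P5: 223.800 km
  → nearest: P4 (135.577 km)
Q5 at 20.627°N, 100.553°W:
  P2: 408.154 km
  P3: 462.549 km
  P4: 114.811 km
  P5: 80.645 km
  → nearest: P5 (80.645 km)

Q1→P5; Q2→P3; Q3→P4; Q4→P4; Q5→P5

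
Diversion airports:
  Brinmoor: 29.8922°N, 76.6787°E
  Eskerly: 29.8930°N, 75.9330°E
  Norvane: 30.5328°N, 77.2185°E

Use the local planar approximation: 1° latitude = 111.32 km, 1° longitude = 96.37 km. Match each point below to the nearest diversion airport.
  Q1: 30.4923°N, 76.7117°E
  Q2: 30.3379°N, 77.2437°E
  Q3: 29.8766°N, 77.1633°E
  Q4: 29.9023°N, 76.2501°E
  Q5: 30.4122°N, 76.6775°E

Q1→Norvane; Q2→Norvane; Q3→Brinmoor; Q4→Eskerly; Q5→Norvane

Q1 at 30.4923°N, 76.7117°E:
  Brinmoor: √((-0.6001·111.32)² + (-0.0330·96.37)²) = √(4462.658445 + 10.113736) = 66.8788 km
  Eskerly: √((-0.5993·111.32)² + (-0.7787·96.37)²) = √(4450.767937 + 5631.499727) = 100.4105 km
  Norvane: √((0.0405·111.32)² + (0.5068·96.37)²) = √(20.326212 + 2385.376467) = 49.0480 km
  → nearest: Norvane (49.0480 km)
Q2 at 30.3379°N, 77.2437°E:
  Brinmoor: √((-0.4457·111.32)² + (-0.5650·96.37)²) = √(2461.680376 + 2964.699046) = 73.6640 km
  Eskerly: √((-0.4449·111.32)² + (-1.3107·96.37)²) = √(2452.851222 + 15954.761511) = 135.6747 km
  Norvane: √((0.1949·111.32)² + (-0.0252·96.37)²) = √(470.728045 + 5.897729) = 21.8318 km
  → nearest: Norvane (21.8318 km)
Q3 at 29.8766°N, 77.1633°E:
  Brinmoor: √((0.0156·111.32)² + (-0.4846·96.37)²) = √(3.015752 + 2180.974248) = 46.7332 km
  Eskerly: √((0.0164·111.32)² + (-1.2303·96.37)²) = √(3.332991 + 14057.424704) = 118.5781 km
  Norvane: √((0.6562·111.32)² + (0.0552·96.37)²) = √(5336.037186 + 28.298400) = 73.2416 km
  → nearest: Brinmoor (46.7332 km)
Q4 at 29.9023°N, 76.2501°E:
  Brinmoor: √((-0.0101·111.32)² + (0.4286·96.37)²) = √(1.264122 + 1706.035451) = 41.3195 km
  Eskerly: √((-0.0093·111.32)² + (-0.3171·96.37)²) = √(1.071796 + 933.848019) = 30.5765 km
  Norvane: √((0.6305·111.32)² + (0.9684·96.37)²) = √(4926.251466 + 8709.501123) = 116.7722 km
  → nearest: Eskerly (30.5765 km)
Q5 at 30.4122°N, 76.6775°E:
  Brinmoor: √((-0.5200·111.32)² + (0.0012·96.37)²) = √(3350.835305 + 0.013374) = 57.8865 km
  Eskerly: √((-0.5192·111.32)² + (-0.7445·96.37)²) = √(3340.532973 + 5147.698734) = 92.1316 km
  Norvane: √((0.1206·111.32)² + (0.5410·96.37)²) = √(180.235780 + 2718.180222) = 53.8369 km
  → nearest: Norvane (53.8369 km)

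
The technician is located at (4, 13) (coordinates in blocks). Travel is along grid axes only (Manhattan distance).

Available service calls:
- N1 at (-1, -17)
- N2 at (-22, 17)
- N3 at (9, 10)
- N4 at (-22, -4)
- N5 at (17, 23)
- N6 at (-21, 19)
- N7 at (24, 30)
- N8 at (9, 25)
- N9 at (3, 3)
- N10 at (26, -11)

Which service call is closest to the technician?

Distances from (4, 13):
N1: |-5| + |-30| = 5 + 30 = 35 blocks
N2: |-26| + |4| = 26 + 4 = 30 blocks
N3: |5| + |-3| = 5 + 3 = 8 blocks
N4: |-26| + |-17| = 26 + 17 = 43 blocks
N5: |13| + |10| = 13 + 10 = 23 blocks
N6: |-25| + |6| = 25 + 6 = 31 blocks
N7: |20| + |17| = 20 + 17 = 37 blocks
N8: |5| + |12| = 5 + 12 = 17 blocks
N9: |-1| + |-10| = 1 + 10 = 11 blocks
N10: |22| + |-24| = 22 + 24 = 46 blocks
Minimum: N3 at 8 blocks.

N3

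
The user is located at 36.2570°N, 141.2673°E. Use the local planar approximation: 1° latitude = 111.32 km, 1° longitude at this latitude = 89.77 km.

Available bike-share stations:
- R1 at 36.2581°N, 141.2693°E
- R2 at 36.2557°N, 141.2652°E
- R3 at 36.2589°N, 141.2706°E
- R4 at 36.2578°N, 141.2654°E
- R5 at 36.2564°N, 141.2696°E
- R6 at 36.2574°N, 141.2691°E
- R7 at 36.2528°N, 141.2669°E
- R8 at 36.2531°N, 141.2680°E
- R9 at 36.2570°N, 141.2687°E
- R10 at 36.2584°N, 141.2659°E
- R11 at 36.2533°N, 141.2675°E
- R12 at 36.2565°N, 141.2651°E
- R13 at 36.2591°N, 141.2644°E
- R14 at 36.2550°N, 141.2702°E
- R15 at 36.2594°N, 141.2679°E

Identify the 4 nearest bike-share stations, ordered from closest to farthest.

R9, R6, R4, R10

Distances from 36.2570°N, 141.2673°E:
R1: 0.2173 km
R2: 0.2377 km
R3: 0.3640 km
R4: 0.1924 km
R5: 0.2170 km
R6: 0.1676 km
R7: 0.4689 km
R8: 0.4387 km
R9: 0.1257 km
R10: 0.2002 km
R11: 0.4123 km
R12: 0.2052 km
R13: 0.3499 km
R14: 0.3426 km
R15: 0.2725 km
Sorted: R9 (0.1257 km) < R6 (0.1676 km) < R4 (0.1924 km) < R10 (0.2002 km) < R12 (0.2052 km) < R5 (0.2170 km) < …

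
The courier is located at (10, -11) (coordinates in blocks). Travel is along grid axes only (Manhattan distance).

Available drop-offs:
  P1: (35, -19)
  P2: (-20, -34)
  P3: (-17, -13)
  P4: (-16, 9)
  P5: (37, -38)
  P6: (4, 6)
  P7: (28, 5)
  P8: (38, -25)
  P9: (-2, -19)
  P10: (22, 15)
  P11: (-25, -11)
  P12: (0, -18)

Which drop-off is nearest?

P12

Distances from (10, -11):
P1: 33 blocks
P2: 53 blocks
P3: 29 blocks
P4: 46 blocks
P5: 54 blocks
P6: 23 blocks
P7: 34 blocks
P8: 42 blocks
P9: 20 blocks
P10: 38 blocks
P11: 35 blocks
P12: 17 blocks
Minimum: P12 at 17 blocks.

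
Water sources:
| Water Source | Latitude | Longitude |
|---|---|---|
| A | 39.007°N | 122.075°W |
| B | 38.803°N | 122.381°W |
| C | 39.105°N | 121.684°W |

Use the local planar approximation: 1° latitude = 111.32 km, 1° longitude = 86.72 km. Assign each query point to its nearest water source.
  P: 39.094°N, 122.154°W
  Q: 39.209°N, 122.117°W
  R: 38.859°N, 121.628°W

P at 39.094°N, 122.154°W:
  A: 11.863 km
  B: 37.906 km
  C: 40.777 km
  → nearest: A (11.863 km)
Q at 39.209°N, 122.117°W:
  A: 22.780 km
  B: 50.664 km
  C: 39.294 km
  → nearest: A (22.780 km)
R at 38.859°N, 121.628°W:
  A: 42.120 km
  B: 65.597 km
  C: 27.812 km
  → nearest: C (27.812 km)

P→A; Q→A; R→C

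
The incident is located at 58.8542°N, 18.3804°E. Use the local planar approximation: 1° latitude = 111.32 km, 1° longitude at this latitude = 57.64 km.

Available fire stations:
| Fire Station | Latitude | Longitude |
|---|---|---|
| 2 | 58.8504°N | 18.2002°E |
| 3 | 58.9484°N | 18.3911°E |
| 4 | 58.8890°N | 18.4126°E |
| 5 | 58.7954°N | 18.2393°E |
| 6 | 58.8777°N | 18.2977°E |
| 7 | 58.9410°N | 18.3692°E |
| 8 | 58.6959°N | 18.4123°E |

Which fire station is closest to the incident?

4

Distances from 58.8542°N, 18.3804°E:
2: √((-0.0038·111.32)² + (-0.1802·57.64)²) = √(0.178943 + 107.884119) = 10.3953 km
3: √((0.0942·111.32)² + (0.0107·57.64)²) = √(109.963410 + 0.380378) = 10.5045 km
4: √((0.0348·111.32)² + (0.0322·57.64)²) = √(15.007380 + 3.444766) = 4.2956 km
5: √((-0.0588·111.32)² + (-0.1411·57.64)²) = √(42.845089 + 66.145754) = 10.4399 km
6: √((0.0235·111.32)² + (-0.0827·57.64)²) = √(6.843561 + 22.722649) = 5.4375 km
7: √((0.0868·111.32)² + (-0.0112·57.64)²) = √(93.365375 + 0.416758) = 9.6841 km
8: √((-0.1583·111.32)² + (0.0319·57.64)²) = √(310.533333 + 3.380877) = 17.7176 km
Minimum: 4 at 4.2956 km.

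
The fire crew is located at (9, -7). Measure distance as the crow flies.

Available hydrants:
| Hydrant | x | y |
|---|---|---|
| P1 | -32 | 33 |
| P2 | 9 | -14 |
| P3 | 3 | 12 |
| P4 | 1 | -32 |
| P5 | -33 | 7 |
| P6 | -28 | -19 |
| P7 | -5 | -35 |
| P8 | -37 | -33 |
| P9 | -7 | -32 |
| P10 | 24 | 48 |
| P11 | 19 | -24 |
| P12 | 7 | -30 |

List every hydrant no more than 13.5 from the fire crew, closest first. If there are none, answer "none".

P2

Distances from (9, -7):
P1: √((-41)² + (40)²) = √(1681.000 + 1600.000) = 57.3
P2: √((0)² + (-7)²) = √(0.000 + 49.000) = 7.0
P3: √((-6)² + (19)²) = √(36.000 + 361.000) = 19.9
P4: √((-8)² + (-25)²) = √(64.000 + 625.000) = 26.2
P5: √((-42)² + (14)²) = √(1764.000 + 196.000) = 44.3
P6: √((-37)² + (-12)²) = √(1369.000 + 144.000) = 38.9
P7: √((-14)² + (-28)²) = √(196.000 + 784.000) = 31.3
P8: √((-46)² + (-26)²) = √(2116.000 + 676.000) = 52.8
P9: √((-16)² + (-25)²) = √(256.000 + 625.000) = 29.7
P10: √((15)² + (55)²) = √(225.000 + 3025.000) = 57.0
P11: √((10)² + (-17)²) = √(100.000 + 289.000) = 19.7
P12: √((-2)² + (-23)²) = √(4.000 + 529.000) = 23.1
Threshold 13.5: P2 (7.0) is within range.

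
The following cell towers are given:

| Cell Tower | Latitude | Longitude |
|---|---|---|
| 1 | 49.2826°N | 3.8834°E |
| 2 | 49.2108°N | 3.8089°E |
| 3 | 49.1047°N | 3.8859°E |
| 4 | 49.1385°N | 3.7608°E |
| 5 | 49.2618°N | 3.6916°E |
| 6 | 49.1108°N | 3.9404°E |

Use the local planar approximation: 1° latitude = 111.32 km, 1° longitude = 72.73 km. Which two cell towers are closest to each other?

3 and 6

Pairwise distances:
1–2: √((-0.0718·111.32)² + (-0.0745·72.73)²) = √(63.884468 + 29.358896) = 9.6563 km
1–3: √((-0.1779·111.32)² + (0.0025·72.73)²) = √(392.191603 + 0.033060) = 19.8047 km
1–4: √((-0.1441·111.32)² + (-0.1226·72.73)²) = √(257.320482 + 79.507503) = 18.3529 km
1–5: √((-0.0208·111.32)² + (-0.1918·72.73)²) = √(5.361336 + 194.591731) = 14.1405 km
1–6: √((-0.1718·111.32)² + (0.0570·72.73)²) = √(365.757057 + 17.186082) = 19.5689 km
2–3: √((-0.1061·111.32)² + (0.0770·72.73)²) = √(139.500949 + 31.362352) = 13.0715 km
2–4: √((-0.0723·111.32)² + (-0.0481·72.73)²) = √(64.777322 + 12.238194) = 8.7758 km
2–5: √((0.0510·111.32)² + (-0.1173·72.73)²) = √(32.231962 + 72.781868) = 10.2476 km
2–6: √((-0.1000·111.32)² + (0.1315·72.73)²) = √(123.921424 + 91.470000) = 14.6762 km
3–4: √((0.0338·111.32)² + (-0.1251·72.73)²) = √(14.157279 + 82.783121) = 9.8458 km
3–5: √((0.1571·111.32)² + (-0.1943·72.73)²) = √(305.843155 + 199.697568) = 22.4842 km
3–6: √((0.0061·111.32)² + (0.0545·72.73)²) = √(0.461112 + 15.711592) = 4.0215 km
4–5: √((0.1233·111.32)² + (-0.0692·72.73)²) = √(188.396378 + 25.330243) = 14.6194 km
4–6: √((-0.0277·111.32)² + (0.1796·72.73)²) = √(9.508367 + 170.623890) = 13.4213 km
5–6: √((-0.1510·111.32)² + (0.2488·72.73)²) = √(282.553239 + 327.437132) = 24.6980 km
Closest pair: 3–6 at 4.0215 km.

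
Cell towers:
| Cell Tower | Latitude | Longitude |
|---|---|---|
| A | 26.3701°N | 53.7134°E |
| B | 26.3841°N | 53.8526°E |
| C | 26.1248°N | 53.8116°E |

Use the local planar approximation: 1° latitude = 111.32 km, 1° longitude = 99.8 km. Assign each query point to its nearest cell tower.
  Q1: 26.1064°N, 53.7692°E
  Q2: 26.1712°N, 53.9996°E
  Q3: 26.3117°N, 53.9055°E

Q1→C; Q2→C; Q3→B

Q1 at 26.1064°N, 53.7692°E:
  A: √((0.2637·111.32)² + (-0.0558·99.8)²) = √(861.720957 + 31.011979) = 29.8786 km
  B: √((0.2777·111.32)² + (0.0834·99.8)²) = √(955.648439 + 69.277656) = 32.0145 km
  C: √((0.0184·111.32)² + (0.0424·99.8)²) = √(4.195484 + 17.905762) = 4.7012 km
  → nearest: C (4.7012 km)
Q2 at 26.1712°N, 53.9996°E:
  A: √((0.1989·111.32)² + (-0.2862·99.8)²) = √(490.248148 + 815.831259) = 36.1397 km
  B: √((0.2129·111.32)² + (-0.1470·99.8)²) = √(561.691327 + 215.226504) = 27.8732 km
  C: √((-0.0464·111.32)² + (-0.1880·99.8)²) = √(26.679787 + 352.027654) = 19.4604 km
  → nearest: C (19.4604 km)
Q3 at 26.3117°N, 53.9055°E:
  A: √((0.0584·111.32)² + (-0.1921·99.8)²) = √(42.264145 + 367.549480) = 20.2439 km
  B: √((0.0724·111.32)² + (-0.0529·99.8)²) = √(64.956636 + 27.872276) = 9.6348 km
  C: √((-0.1869·111.32)² + (-0.0939·99.8)²) = √(432.877485 + 87.819764) = 22.8188 km
  → nearest: B (9.6348 km)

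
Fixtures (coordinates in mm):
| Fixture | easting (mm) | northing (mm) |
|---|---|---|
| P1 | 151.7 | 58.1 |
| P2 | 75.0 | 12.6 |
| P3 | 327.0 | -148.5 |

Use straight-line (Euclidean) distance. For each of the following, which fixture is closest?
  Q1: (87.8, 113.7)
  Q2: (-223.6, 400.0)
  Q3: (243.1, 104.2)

Q1→P1; Q2→P2; Q3→P1

Q1 at (87.8, 113.7):
  P1: 84.7 mm
  P2: 101.9 mm
  P3: 354.9 mm
  → nearest: P1 (84.7 mm)
Q2 at (-223.6, 400.0):
  P1: 507.7 mm
  P2: 489.1 mm
  P3: 777.2 mm
  → nearest: P2 (489.1 mm)
Q3 at (243.1, 104.2):
  P1: 102.4 mm
  P2: 191.4 mm
  P3: 266.3 mm
  → nearest: P1 (102.4 mm)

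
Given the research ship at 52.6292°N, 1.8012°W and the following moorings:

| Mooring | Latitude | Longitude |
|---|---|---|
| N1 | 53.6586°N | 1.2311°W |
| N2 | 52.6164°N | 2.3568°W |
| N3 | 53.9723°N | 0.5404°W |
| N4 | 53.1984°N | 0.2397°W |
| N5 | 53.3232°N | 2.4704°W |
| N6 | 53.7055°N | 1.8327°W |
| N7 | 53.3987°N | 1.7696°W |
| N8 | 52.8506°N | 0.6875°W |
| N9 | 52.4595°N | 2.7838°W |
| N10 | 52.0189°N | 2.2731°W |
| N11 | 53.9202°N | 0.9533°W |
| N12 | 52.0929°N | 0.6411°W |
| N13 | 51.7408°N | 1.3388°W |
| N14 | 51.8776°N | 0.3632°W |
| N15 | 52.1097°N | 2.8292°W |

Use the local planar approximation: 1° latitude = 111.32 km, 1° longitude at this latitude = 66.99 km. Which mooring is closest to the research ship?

N2

Distances from 52.6292°N, 1.8012°W:
N1: √((1.0294·111.32)² + (0.5701·66.99)²) = √(13131.511645 + 1458.552405) = 120.7893 km
N2: √((-0.0128·111.32)² + (-0.5556·66.99)²) = √(2.030329 + 1385.301899) = 37.2469 km
N3: √((1.3431·111.32)² + (1.2608·66.99)²) = √(22354.403901 + 7133.659170) = 171.7209 km
N4: √((0.5692·111.32)² + (1.5615·66.99)²) = √(4014.913363 + 10942.181966) = 122.2992 km
N5: √((0.6940·111.32)² + (-0.6692·66.99)²) = √(5968.501897 + 2009.702719) = 89.3208 km
N6: √((1.0763·111.32)² + (-0.0315·66.99)²) = √(14355.326542 + 4.452881) = 119.8323 km
N7: √((0.7695·111.32)² + (0.0316·66.99)²) = √(7337.762377 + 4.481198) = 85.6869 km
N8: √((0.2214·111.32)² + (1.1137·66.99)²) = √(607.437540 + 5566.169085) = 78.5723 km
N9: √((-0.1697·111.32)² + (-0.9826·66.99)²) = √(356.870032 + 4332.848212) = 68.4815 km
N10: √((-0.6103·111.32)² + (-0.4719·66.99)²) = √(4615.652826 + 999.355277) = 74.9334 km
N11: √((1.2910·111.32)² + (0.8479·66.99)²) = √(20653.748287 + 3226.333266) = 154.5318 km
N12: √((-0.5363·111.32)² + (1.1601·66.99)²) = √(3564.199371 + 6039.636613) = 97.9992 km
N13: √((-0.8884·111.32)² + (0.4624·66.99)²) = √(9780.554897 + 959.523480) = 103.6343 km
N14: √((-0.7516·111.32)² + (1.4380·66.99)²) = √(7000.352966 + 9279.781012) = 127.5936 km
N15: √((-0.5195·111.32)² + (-1.0280·66.99)²) = √(3344.394489 + 4742.487391) = 89.9271 km
Minimum: N2 at 37.2469 km.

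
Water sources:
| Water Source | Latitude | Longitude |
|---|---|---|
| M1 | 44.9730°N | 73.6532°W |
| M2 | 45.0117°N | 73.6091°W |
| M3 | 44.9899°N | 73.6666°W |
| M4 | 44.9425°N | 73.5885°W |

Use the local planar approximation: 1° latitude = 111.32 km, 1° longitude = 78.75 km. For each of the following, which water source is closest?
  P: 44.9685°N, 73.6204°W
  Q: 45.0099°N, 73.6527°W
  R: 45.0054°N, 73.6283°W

P→M1; Q→M3; R→M2

P at 44.9685°N, 73.6204°W:
  M1: 2.6311 km
  M2: 4.8907 km
  M3: 4.3488 km
  M4: 3.8325 km
  → nearest: M1 (2.6311 km)
Q at 45.0099°N, 73.6527°W:
  M1: 4.1079 km
  M2: 3.4393 km
  M3: 2.4809 km
  M4: 9.0474 km
  → nearest: M3 (2.4809 km)
R at 45.0054°N, 73.6283°W:
  M1: 4.1053 km
  M2: 1.6667 km
  M3: 3.4748 km
  M4: 7.6715 km
  → nearest: M2 (1.6667 km)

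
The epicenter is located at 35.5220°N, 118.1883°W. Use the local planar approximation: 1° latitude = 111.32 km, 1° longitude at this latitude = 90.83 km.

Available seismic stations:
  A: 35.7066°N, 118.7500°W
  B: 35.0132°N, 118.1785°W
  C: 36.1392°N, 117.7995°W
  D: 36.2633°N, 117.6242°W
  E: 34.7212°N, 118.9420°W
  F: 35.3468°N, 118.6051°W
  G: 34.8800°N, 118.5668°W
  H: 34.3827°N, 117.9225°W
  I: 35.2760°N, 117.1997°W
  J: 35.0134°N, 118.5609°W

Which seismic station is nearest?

Distances from 35.5220°N, 118.1883°W:
A: √((0.1846·111.32)² + (-0.5617·90.83)²) = √(422.289019 + 2602.959891) = 55.0023 km
B: √((-0.5088·111.32)² + (0.0098·90.83)²) = √(3208.046101 + 0.792339) = 56.6466 km
C: √((0.6172·111.32)² + (0.3888·90.83)²) = √(4720.611175 + 1247.128319) = 77.2511 km
D: √((0.7413·111.32)² + (0.5641·90.83)²) = √(6809.800603 + 2625.250971) = 97.1342 km
E: √((-0.8008·111.32)² + (-0.7537·90.83)²) = √(7946.841009 + 4686.575943) = 112.3985 km
F: √((-0.1752·111.32)² + (-0.4168·90.83)²) = √(380.377307 + 1433.223924) = 42.5864 km
G: √((-0.6420·111.32)² + (-0.3785·90.83)²) = √(5107.594980 + 1181.926299) = 79.3065 km
H: √((-1.1393·111.32)² + (0.2658·90.83)²) = √(16085.056476 + 582.865811) = 129.1043 km
I: √((-0.2460·111.32)² + (0.9886·90.83)²) = √(749.922889 + 8063.059055) = 93.8775 km
J: √((-0.5086·111.32)² + (-0.3726·90.83)²) = √(3205.524547 + 1145.366112) = 65.9613 km
Minimum: F at 42.5864 km.

F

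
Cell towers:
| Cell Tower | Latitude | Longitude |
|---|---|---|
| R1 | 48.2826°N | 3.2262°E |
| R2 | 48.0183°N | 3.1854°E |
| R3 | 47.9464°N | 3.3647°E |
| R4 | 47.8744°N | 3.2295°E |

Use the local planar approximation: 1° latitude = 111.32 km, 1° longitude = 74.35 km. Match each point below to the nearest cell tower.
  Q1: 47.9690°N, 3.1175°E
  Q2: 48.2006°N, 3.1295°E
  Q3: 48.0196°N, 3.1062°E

Q1 at 47.9690°N, 3.1175°E:
  R1: √((0.3136·111.32)² + (0.1087·74.35)²) = √(1218.704749 + 65.316219) = 35.8332 km
  R2: √((0.0493·111.32)² + (0.0679·74.35)²) = √(30.118978 + 25.485989) = 7.4569 km
  R3: √((-0.0226·111.32)² + (0.2472·74.35)²) = √(6.329411 + 337.799404) = 18.5507 km
  R4: √((-0.0946·111.32)² + (0.1120·74.35)²) = √(110.899265 + 69.342260) = 13.4254 km
  → nearest: R2 (7.4569 km)
Q2 at 48.2006°N, 3.1295°E:
  R1: √((0.0820·111.32)² + (0.0967·74.35)²) = √(83.324765 + 51.690995) = 11.6196 km
  R2: √((-0.1823·111.32)² + (0.0559·74.35)²) = √(411.831662 + 17.273708) = 20.7149 km
  R3: √((-0.2542·111.32)² + (0.2352·74.35)²) = √(800.750996 + 305.799366) = 33.2649 km
  R4: √((-0.3262·111.32)² + (0.1000·74.35)²) = √(1318.603757 + 55.279225) = 37.0659 km
  → nearest: R1 (11.6196 km)
Q3 at 48.0196°N, 3.1062°E:
  R1: √((0.2630·111.32)² + (0.1200·74.35)²) = √(857.152098 + 79.602084) = 30.6064 km
  R2: √((-0.0013·111.32)² + (0.0792·74.35)²) = √(0.020943 + 34.674668) = 5.8903 km
  R3: √((-0.0732·111.32)² + (0.2585·74.35)²) = √(66.400073 + 369.388219) = 20.8755 km
  R4: √((-0.1452·111.32)² + (0.1233·74.35)²) = √(261.264034 + 84.040398) = 18.5824 km
  → nearest: R2 (5.8903 km)

Q1→R2; Q2→R1; Q3→R2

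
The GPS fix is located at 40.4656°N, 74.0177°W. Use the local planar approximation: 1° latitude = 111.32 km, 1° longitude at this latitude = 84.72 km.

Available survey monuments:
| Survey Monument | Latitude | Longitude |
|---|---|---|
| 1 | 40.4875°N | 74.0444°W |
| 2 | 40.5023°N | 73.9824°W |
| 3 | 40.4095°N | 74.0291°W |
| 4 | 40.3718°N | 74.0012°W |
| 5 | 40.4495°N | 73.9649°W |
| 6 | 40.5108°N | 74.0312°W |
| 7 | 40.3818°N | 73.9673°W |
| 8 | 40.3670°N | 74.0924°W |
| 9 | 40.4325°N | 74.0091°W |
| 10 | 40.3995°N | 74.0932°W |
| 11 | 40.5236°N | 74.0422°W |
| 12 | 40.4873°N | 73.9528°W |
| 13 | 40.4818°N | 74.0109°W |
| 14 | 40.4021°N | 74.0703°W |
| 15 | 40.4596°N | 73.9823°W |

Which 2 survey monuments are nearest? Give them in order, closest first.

13, 15

Distances from 40.4656°N, 74.0177°W:
1: 3.3257 km
2: 5.0631 km
3: 6.3193 km
4: 10.5350 km
5: 4.8189 km
6: 5.1600 km
7: 10.2594 km
8: 12.6699 km
9: 3.7560 km
10: 9.7497 km
11: 6.7820 km
12: 6.0056 km
13: 1.8932 km
14: 8.3562 km
15: 3.0726 km
Sorted: 13 (1.8932 km) < 15 (3.0726 km) < 1 (3.3257 km) < 9 (3.7560 km) < …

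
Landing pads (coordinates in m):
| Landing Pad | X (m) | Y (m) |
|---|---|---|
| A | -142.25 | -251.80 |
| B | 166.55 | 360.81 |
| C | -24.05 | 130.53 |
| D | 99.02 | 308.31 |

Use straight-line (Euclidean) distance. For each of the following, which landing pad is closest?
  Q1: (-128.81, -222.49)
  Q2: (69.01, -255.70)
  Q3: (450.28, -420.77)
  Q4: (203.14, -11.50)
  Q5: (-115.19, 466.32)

Q1→A; Q2→A; Q3→A; Q4→C; Q5→D

Q1 at (-128.81, -222.49):
  A: 32.24 m
  B: 653.82 m
  C: 368.24 m
  D: 577.63 m
  → nearest: A (32.24 m)
Q2 at (69.01, -255.70):
  A: 211.30 m
  B: 624.18 m
  C: 397.28 m
  D: 564.81 m
  → nearest: A (211.30 m)
Q3 at (450.28, -420.77):
  A: 616.15 m
  B: 831.49 m
  C: 727.27 m
  D: 809.28 m
  → nearest: A (616.15 m)
Q4 at (203.14, -11.50):
  A: 420.76 m
  B: 374.10 m
  C: 267.93 m
  D: 336.33 m
  → nearest: C (267.93 m)
Q5 at (-115.19, 466.32):
  A: 718.63 m
  B: 300.85 m
  C: 347.94 m
  D: 266.18 m
  → nearest: D (266.18 m)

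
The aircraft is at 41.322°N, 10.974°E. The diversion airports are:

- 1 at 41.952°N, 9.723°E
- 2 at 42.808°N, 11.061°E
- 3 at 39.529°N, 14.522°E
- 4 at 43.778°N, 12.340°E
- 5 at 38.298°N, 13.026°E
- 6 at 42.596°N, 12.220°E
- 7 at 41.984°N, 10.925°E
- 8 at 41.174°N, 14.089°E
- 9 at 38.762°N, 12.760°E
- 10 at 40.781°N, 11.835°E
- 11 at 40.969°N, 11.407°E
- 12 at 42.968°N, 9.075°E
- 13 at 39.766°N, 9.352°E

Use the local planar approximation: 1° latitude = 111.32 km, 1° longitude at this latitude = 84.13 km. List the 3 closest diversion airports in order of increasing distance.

11, 7, 10

Distances from 41.322°N, 10.974°E:
1: √((0.630·111.32)² + (-1.251·84.13)²) = √(4918.44132 + 11076.85313) = 126.473 km
2: √((1.486·111.32)² + (0.087·84.13)²) = √(27364.27928 + 53.57230) = 165.583 km
3: √((-1.793·111.32)² + (3.548·84.13)²) = √(39838.86660 + 89098.21433) = 359.078 km
4: √((2.456·111.32)² + (1.366·84.13)²) = √(74748.60986 + 13206.96955) = 296.573 km
5: √((-3.024·111.32)² + (2.052·84.13)²) = √(113320.88798 + 29802.76036) = 378.317 km
6: √((1.274·111.32)² + (1.246·84.13)²) = √(20113.38892 + 10988.48608) = 176.357 km
7: √((0.662·111.32)² + (-0.049·84.13)²) = √(5430.78205 + 16.99393) = 73.809 km
8: √((-0.148·111.32)² + (3.115·84.13)²) = √(271.43749 + 68678.03802) = 262.582 km
9: √((-2.560·111.32)² + (1.786·84.13)²) = √(81213.14443 + 22576.91963) = 322.165 km
10: √((-0.541·111.32)² + (0.861·84.13)²) = √(3626.94463 + 5246.96395) = 94.201 km
11: √((-0.353·111.32)² + (0.433·84.13)²) = √(1544.17247 + 1327.02031) = 53.584 km
12: √((1.646·111.32)² + (-1.899·84.13)²) = √(33574.22968 + 25524.17463) = 243.102 km
13: √((-1.556·111.32)² + (-1.622·84.13)²) = √(30003.06208 + 18621.02047) = 220.509 km
Sorted: 11 (53.584 km) < 7 (73.809 km) < 10 (94.201 km) < 1 (126.473 km) < 2 (165.583 km) < …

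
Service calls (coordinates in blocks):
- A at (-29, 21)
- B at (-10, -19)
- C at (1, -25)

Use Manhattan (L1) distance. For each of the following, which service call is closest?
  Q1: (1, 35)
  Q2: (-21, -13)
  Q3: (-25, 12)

Q1 at (1, 35):
  A: |-30| + |-14| = 30 + 14 = 44 blocks
  B: |-11| + |-54| = 11 + 54 = 65 blocks
  C: |0| + |-60| = 0 + 60 = 60 blocks
  → nearest: A (44 blocks)
Q2 at (-21, -13):
  A: |-8| + |34| = 8 + 34 = 42 blocks
  B: |11| + |-6| = 11 + 6 = 17 blocks
  C: |22| + |-12| = 22 + 12 = 34 blocks
  → nearest: B (17 blocks)
Q3 at (-25, 12):
  A: |-4| + |9| = 4 + 9 = 13 blocks
  B: |15| + |-31| = 15 + 31 = 46 blocks
  C: |26| + |-37| = 26 + 37 = 63 blocks
  → nearest: A (13 blocks)

Q1→A; Q2→B; Q3→A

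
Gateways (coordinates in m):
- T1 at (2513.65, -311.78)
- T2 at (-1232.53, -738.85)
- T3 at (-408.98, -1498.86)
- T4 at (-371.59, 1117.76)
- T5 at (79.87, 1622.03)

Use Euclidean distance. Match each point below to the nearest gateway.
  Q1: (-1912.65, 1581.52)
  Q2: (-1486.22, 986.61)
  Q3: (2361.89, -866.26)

Q1→T4; Q2→T4; Q3→T1

Q1 at (-1912.65, 1581.52):
  T1: √((4426.30)² + (-1893.30)²) = √(19592131.6900 + 3584584.8900) = 4814.22 m
  T2: √((680.12)² + (-2320.37)²) = √(462563.2144 + 5384116.9369) = 2417.99 m
  T3: √((1503.67)² + (-3080.38)²) = √(2261023.4689 + 9488740.9444) = 3427.79 m
  T4: √((1541.06)² + (-463.76)²) = √(2374865.9236 + 215073.3376) = 1609.33 m
  T5: √((1992.52)² + (40.51)²) = √(3970135.9504 + 1641.0601) = 1992.93 m
  → nearest: T4 (1609.33 m)
Q2 at (-1486.22, 986.61):
  T1: √((3999.87)² + (-1298.39)²) = √(15998960.0169 + 1685816.5921) = 4205.33 m
  T2: √((253.69)² + (-1725.46)²) = √(64358.6161 + 2977212.2116) = 1744.01 m
  T3: √((1077.24)² + (-2485.47)²) = √(1160446.0176 + 6177561.1209) = 2708.88 m
  T4: √((1114.63)² + (131.15)²) = √(1242400.0369 + 17200.3225) = 1122.32 m
  T5: √((1566.09)² + (635.42)²) = √(2452637.8881 + 403758.5764) = 1690.09 m
  → nearest: T4 (1122.32 m)
Q3 at (2361.89, -866.26):
  T1: √((151.76)² + (554.48)²) = √(23031.0976 + 307448.0704) = 574.87 m
  T2: √((-3594.42)² + (127.41)²) = √(12919855.1364 + 16233.3081) = 3596.68 m
  T3: √((-2770.87)² + (-632.60)²) = √(7677720.5569 + 400182.7600) = 2842.17 m
  T4: √((-2733.48)² + (1984.02)²) = √(7471912.9104 + 3936335.3604) = 3377.61 m
  T5: √((-2282.02)² + (2488.29)²) = √(5207615.2804 + 6191587.1241) = 3376.27 m
  → nearest: T1 (574.87 m)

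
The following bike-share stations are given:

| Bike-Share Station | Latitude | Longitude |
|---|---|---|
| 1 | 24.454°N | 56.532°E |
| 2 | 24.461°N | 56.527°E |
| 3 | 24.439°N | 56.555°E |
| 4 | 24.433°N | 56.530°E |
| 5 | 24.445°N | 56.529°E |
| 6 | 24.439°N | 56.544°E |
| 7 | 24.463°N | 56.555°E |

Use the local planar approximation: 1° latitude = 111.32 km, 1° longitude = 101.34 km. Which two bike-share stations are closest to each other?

Pairwise distances:
1–2: 0.929 km
1–5: 1.047 km
3–6: 1.115 km
4–5: 1.340 km
4–6: 1.568 km
5–6: 1.660 km
2–5: 1.793 km
1–6: 2.066 km
1–4: 2.346 km
1–7: 2.537 km
3–4: 2.620 km
3–7: 2.672 km
3–5: 2.718 km
2–7: 2.846 km
1–3: 2.867 km
6–7: 2.895 km
2–6: 2.994 km
2–4: 3.132 km
5–7: 3.310 km
2–3: 3.748 km
4–7: 4.192 km
Closest pair: 1–2 at 0.929 km.

1 and 2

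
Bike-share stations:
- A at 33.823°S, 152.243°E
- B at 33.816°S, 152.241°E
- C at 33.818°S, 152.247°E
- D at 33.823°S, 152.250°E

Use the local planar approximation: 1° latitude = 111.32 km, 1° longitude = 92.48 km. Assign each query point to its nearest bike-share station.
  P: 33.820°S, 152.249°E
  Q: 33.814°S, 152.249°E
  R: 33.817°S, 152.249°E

P→C; Q→C; R→C

P at 33.820°S, 152.249°E:
  A: 0.648 km
  B: 0.864 km
  C: 0.289 km
  D: 0.347 km
  → nearest: C (0.289 km)
Q at 33.814°S, 152.249°E:
  A: 1.145 km
  B: 0.773 km
  C: 0.482 km
  D: 1.006 km
  → nearest: C (0.482 km)
R at 33.817°S, 152.249°E:
  A: 0.868 km
  B: 0.748 km
  C: 0.216 km
  D: 0.674 km
  → nearest: C (0.216 km)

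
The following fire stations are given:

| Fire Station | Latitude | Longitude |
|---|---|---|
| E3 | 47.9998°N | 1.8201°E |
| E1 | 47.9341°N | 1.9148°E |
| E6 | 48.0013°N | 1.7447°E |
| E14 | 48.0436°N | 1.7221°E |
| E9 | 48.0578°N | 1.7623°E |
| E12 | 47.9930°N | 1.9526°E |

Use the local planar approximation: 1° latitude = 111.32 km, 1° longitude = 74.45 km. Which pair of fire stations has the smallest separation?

Pairwise distances:
E14–E9: √((0.0142·111.32)² + (0.0402·74.45)²) = √(2.498752 + 8.957391) = 3.3847 km
E6–E14: √((0.0423·111.32)² + (-0.0226·74.45)²) = √(22.173136 + 2.831042) = 5.0004 km
E3–E6: √((0.0015·111.32)² + (-0.0754·74.45)²) = √(0.027882 + 31.511719) = 5.6160 km
E6–E9: √((0.0565·111.32)² + (0.0176·74.45)²) = √(39.558817 + 1.716939) = 6.4246 km
E1–E12: √((0.0589·111.32)² + (0.0378·74.45)²) = √(42.990944 + 7.919778) = 7.1352 km
E3–E9: √((0.0580·111.32)² + (-0.0578·74.45)²) = √(41.687167 + 18.517616) = 7.7592 km
E3–E14: √((0.0438·111.32)² + (-0.0980·74.45)²) = √(23.773582 + 53.233075) = 8.7753 km
E3–E12: √((-0.0068·111.32)² + (0.1325·74.45)²) = √(0.573013 + 97.310826) = 9.8936 km
E3–E1: √((-0.0657·111.32)² + (0.0947·74.45)²) = √(53.490559 + 49.708352) = 10.1587 km
E1–E6: √((0.0672·111.32)² + (-0.1701·74.45)²) = √(55.960932 + 160.375503) = 14.7084 km
E6–E12: √((-0.0083·111.32)² + (0.2079·74.45)²) = √(0.853695 + 239.573282) = 15.5057 km
E9–E12: √((-0.0648·111.32)² + (0.1903·74.45)²) = √(52.035102 + 200.727549) = 15.8985 km
E1–E9: √((0.1237·111.32)² + (-0.1525·74.45)²) = √(189.620721 + 128.904801) = 17.8473 km
E14–E12: √((-0.0506·111.32)² + (0.2305·74.45)²) = √(31.728346 + 294.490483) = 18.0615 km
E1–E14: √((0.1095·111.32)² + (-0.1927·74.45)²) = √(148.584885 + 205.822493) = 18.8257 km
Closest pair: E14–E9 at 3.3847 km.

E14 and E9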